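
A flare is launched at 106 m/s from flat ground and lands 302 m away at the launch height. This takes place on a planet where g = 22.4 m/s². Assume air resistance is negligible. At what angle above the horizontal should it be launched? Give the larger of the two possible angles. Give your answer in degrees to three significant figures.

71.5°

From R = (v₀²/g) sin 2θ: sin 2θ = 22.4 × 302 / 11236 = 0.6021.
2θ = 37.02° or 180° − 37.02° = 143.0°, so θ = 18.51° or 71.49°.
The larger angle is 71.49°.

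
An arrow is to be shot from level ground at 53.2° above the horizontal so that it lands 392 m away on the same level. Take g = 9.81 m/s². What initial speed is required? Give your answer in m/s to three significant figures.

Level-ground range: R = v₀² sin(2θ)/g, so v₀ = √(gR / sin 2θ).
v₀ = √(9.81 × 392 / sin 106.4°) = √(3846 / 0.9593) = √4008.6 = 63.31 m/s.

63.3 m/s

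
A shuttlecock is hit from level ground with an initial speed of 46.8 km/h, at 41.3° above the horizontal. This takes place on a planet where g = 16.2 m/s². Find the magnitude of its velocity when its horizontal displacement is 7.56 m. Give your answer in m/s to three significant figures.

10.5 m/s

Convert: 46.8 km/h = 46.8/3.6 = 13.00 m/s.
Resolve: vₓ = 13.00 cos 41.3° = 9.766 m/s and v_y0 = 13.00 sin 41.3° = 8.580 m/s.
At x = 7.56 m, t = x/vₓ = 7.56/9.766 = 0.7741 s.
Vertical velocity there: v_y = v_y0 − g t = 8.580 − 16.2 × 0.7741 = −3.960 m/s.
Speed: √(vₓ² + v_y²) = √(9.766² + 3.960²) = 10.54 m/s.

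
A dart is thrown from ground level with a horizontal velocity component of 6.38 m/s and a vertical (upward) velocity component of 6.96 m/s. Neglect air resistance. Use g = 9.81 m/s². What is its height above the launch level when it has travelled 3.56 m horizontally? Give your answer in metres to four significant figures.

2.356 m

Time to reach x = 3.56 m: t = x/vₓ = 3.56/6.380 = 0.5580 s.
Height: y = v_y0 t − ½ g t² = 6.960 × 0.5580 − 4.905 × 0.5580² = 3.884 − 1.527 = 2.356 m.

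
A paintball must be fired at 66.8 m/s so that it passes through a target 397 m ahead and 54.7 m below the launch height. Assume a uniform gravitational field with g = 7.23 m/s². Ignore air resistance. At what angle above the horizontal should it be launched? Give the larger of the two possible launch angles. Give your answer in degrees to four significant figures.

71.05°

Trajectory: y = x tanθ − g x² (1 + tan²θ)/(2v₀²). With x = 397, y = −54.7, v₀ = 66.8, g = 7.23:
127.7 tan²θ − 397 tanθ + (72.98) = 0.
tanθ = [397 ± √(397² − 4 × 127.7 × (72.98))] / (2 × 127.7) = (397 ± 346.9) / 255.4, giving tanθ = 0.1962 or 2.913.
θ = 11.10° or 71.05°; the larger is 71.05°.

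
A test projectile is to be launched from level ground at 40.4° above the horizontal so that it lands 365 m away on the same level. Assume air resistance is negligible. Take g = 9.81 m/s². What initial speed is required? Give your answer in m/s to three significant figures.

60.2 m/s

On level ground R = v₀² sin 2θ / g ⇒ v₀ = √(gR / sin 2θ).
v₀ = √(9.81 × 365 / sin 80.80°) = √(3581 / 0.9871) = √3627.3 = 60.23 m/s.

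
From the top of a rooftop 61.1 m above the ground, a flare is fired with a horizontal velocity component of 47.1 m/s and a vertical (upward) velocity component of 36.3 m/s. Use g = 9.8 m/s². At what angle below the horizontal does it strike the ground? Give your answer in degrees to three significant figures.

With up positive and y = 0 at the ground: y(t) = 61.1 + (36.30) t − 4.900 t². Setting y = 0 and taking the positive root: t = [36.30 + √(36.30² + 2·9.80·61.1)] / 9.80 = (36.30 + 50.15) / 9.80 = 8.822 s.
At impact: v_y = v_y0 − g t = −50.15 m/s; vₓ = 47.10 m/s.
Angle below horizontal: arctan(|v_y|/vₓ) = arctan(50.15/47.10) = 46.80°.

46.8°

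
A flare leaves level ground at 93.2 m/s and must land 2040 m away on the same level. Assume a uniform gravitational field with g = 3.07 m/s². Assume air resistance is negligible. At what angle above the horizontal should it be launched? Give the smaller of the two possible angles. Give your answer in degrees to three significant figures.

23.1°

From R = (v₀²/g) sin 2θ: sin 2θ = 3.07 × 2040 / 8686.2 = 0.7210.
2θ = 46.14° or 180° − 46.14° = 133.9°, so θ = 23.07° or 66.93°.
The smaller angle is 23.07°.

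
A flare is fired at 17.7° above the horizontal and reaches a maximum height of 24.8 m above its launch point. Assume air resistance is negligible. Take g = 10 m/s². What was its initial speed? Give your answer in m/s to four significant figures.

At the peak v_y = 0, so v_y0 = √(2gH) = √(2 × 10.0 × 24.8) = 22.27 m/s.
v_y0 = v₀ sin θ ⇒ v₀ = 22.27 / sin 17.7° = 73.25 m/s.

73.25 m/s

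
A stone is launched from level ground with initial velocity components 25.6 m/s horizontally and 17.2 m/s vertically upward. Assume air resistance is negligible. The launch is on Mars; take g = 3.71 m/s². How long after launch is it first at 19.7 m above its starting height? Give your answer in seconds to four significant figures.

1.339 s

Height y(t) = 17.20 t − 1.855 t² = 19.7 gives 1.855 t² − 17.20 t + 19.7 = 0.
Quadratic formula: t = (17.20 ± √149.67) / 3.71 = (17.20 ± 12.23) / 3.71 → t = 1.339 s or 7.934 s.
The first (ascending) time is 1.339 s.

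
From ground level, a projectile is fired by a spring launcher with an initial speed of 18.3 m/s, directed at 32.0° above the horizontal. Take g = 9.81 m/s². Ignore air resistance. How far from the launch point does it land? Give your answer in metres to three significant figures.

Components: vₓ = 18.30 cos 32.0° = 15.52 m/s, v_y0 = 18.30 sin 32.0° = 9.698 m/s.
Flight time T = 2 v_y0 / g = 1.977 s.
Horizontal distance R = vₓ T = 15.52 × 1.977 = 30.68 m.

30.7 m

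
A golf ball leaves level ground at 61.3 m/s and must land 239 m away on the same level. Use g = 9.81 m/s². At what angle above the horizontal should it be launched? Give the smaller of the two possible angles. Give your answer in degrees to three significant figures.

19.3°

From R = (v₀²/g) sin 2θ: sin 2θ = 9.81 × 239 / 3757.7 = 0.6239.
2θ = 38.60° or 180° − 38.60° = 141.4°, so θ = 19.30° or 70.70°.
The smaller angle is 19.30°.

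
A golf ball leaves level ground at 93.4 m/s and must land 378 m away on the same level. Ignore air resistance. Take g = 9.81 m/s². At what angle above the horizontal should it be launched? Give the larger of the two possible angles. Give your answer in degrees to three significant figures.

77.4°

From R = (v₀²/g) sin 2θ: sin 2θ = 9.81 × 378 / 8723.6 = 0.4251.
2θ = 25.16° or 180° − 25.16° = 154.8°, so θ = 12.58° or 77.42°.
The larger angle is 77.42°.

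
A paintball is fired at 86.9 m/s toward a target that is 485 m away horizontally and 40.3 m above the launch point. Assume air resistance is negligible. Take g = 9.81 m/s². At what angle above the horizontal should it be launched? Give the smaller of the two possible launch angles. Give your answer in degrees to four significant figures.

Trajectory: y = x tanθ − g x² (1 + tan²θ)/(2v₀²). With x = 485, y = 40.3, v₀ = 86.9, g = 9.81:
152.8 tan²θ − 485 tanθ + (193.1) = 0.
tanθ = [485 ± √(485² − 4 × 152.8 × (193.1))] / (2 × 152.8) = (485 ± 342.4) / 305.6, giving tanθ = 0.4667 or 2.708.
θ = 25.02° or 69.73°; the smaller is 25.02°.

25.02°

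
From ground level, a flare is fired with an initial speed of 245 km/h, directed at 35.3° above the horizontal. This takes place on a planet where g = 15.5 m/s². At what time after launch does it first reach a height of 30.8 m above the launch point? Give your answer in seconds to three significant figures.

0.968 s

Convert: 245 km/h = 245/3.6 = 68.06 m/s.
vₓ = 68.06 cos 35.3° = 55.54 m/s; v_y0 = 68.06 sin 35.3° = 39.33 m/s.
Set y = v_y0 t − ½ g t² = 30.8: 7.750 t² − 39.33 t + 30.8 = 0.
Quadratic formula: t = (39.33 ± √591.77) / 15.5 = (39.33 ± 24.33) / 15.5 → t = 0.9678 s or 4.107 s.
The first (ascending) time is 0.9678 s.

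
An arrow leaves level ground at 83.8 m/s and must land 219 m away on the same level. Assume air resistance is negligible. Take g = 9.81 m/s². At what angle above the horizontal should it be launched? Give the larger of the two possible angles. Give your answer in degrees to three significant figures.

Level-ground range R = v₀² sin(2θ)/g ⇒ sin(2θ) = gR/v₀² = 9.81 × 219 / 83.8² = 0.3059.
2θ = 17.81° or 180° − 17.81° = 162.2°, so θ = 8.907° or 81.09°.
The larger angle is 81.09°.

81.1°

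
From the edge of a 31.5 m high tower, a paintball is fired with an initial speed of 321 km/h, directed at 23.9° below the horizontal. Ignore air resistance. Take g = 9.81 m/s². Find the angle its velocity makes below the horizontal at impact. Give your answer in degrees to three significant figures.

Convert: 321 km/h = 321/3.6 = 89.17 m/s.
vₓ = 89.17 cos 23.9° = 81.52 m/s; v_y0 = −36.13 m/s (downward).
Vertical motion (up positive, ground at y = 0): 4.905 t² − (−36.13) t − 31.5 = 0, so t = (−36.13 + √(36.13² + 2·9.81·31.5)) / 9.81 = (−36.13 + 43.85) / 9.81 = 0.7877 s.
At impact: v_y = v_y0 − g t = −43.85 m/s; vₓ = 81.52 m/s.
Angle below horizontal: arctan(|v_y|/vₓ) = arctan(43.85/81.52) = 28.28°.

28.3°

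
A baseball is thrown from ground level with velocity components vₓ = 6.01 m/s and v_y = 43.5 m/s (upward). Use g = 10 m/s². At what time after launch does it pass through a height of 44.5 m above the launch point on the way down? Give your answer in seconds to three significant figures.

Require v_y0 t − ½ g t² = 44.5, i.e. 5.000 t² − 43.50 t + 44.5 = 0.
t = [43.50 ± √(43.50² − 2·10.0·44.5)] / 10.0 = (43.50 ± 31.66) / 10.0, so t = 1.184 s or t = 7.516 s.
The descending-branch root is 7.516 s.

7.52 s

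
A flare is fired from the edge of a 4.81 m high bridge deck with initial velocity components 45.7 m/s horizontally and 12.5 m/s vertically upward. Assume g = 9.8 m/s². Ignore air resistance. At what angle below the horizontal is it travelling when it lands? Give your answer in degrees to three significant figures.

19.1°

Vertical motion (up positive, ground at y = 0): 4.900 t² − (12.50) t − 4.81 = 0, so t = (12.50 + √(12.50² + 2·9.80·4.81)) / 9.80 = (12.50 + 15.83) / 9.80 = 2.891 s.
At impact: v_y = v_y0 − g t = −15.83 m/s; vₓ = 45.70 m/s.
Angle below horizontal: arctan(|v_y|/vₓ) = arctan(15.83/45.70) = 19.10°.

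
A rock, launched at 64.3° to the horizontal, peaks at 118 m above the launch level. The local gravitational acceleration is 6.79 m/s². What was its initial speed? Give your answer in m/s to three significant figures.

At the peak v_y = 0, so v_y0 = √(2gH) = √(2 × 6.79 × 118) = 40.03 m/s.
v_y0 = v₀ sin θ ⇒ v₀ = 40.03 / sin 64.3° = 44.43 m/s.

44.4 m/s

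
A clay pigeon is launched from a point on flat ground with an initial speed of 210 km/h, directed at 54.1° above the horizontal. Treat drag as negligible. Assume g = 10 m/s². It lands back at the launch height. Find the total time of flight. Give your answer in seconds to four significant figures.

9.450 s

Convert: 210 km/h = 210/3.6 = 58.33 m/s.
Resolve: vₓ = 58.33 cos 54.1° = 34.21 m/s and v_y0 = 58.33 sin 54.1° = 47.25 m/s.
Time of flight on level ground: T = 2 v_y0 / g = 2 × 47.25 / 10.0 = 9.450 s.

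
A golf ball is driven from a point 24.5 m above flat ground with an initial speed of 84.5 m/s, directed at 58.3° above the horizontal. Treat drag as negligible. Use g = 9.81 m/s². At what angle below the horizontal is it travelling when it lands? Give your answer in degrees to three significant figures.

59.4°

Resolve: vₓ = 84.50 cos 58.3° = 44.40 m/s and v_y0 = 84.50 sin 58.3° = 71.89 m/s.
Vertical motion (up positive, ground at y = 0): 4.905 t² − (71.89) t − 24.5 = 0, so t = (71.89 + √(71.89² + 2·9.81·24.5)) / 9.81 = (71.89 + 75.16) / 9.81 = 14.99 s.
At impact: v_y = v_y0 − g t = −75.16 m/s; vₓ = 44.40 m/s.
Angle below horizontal: arctan(|v_y|/vₓ) = arctan(75.16/44.40) = 59.43°.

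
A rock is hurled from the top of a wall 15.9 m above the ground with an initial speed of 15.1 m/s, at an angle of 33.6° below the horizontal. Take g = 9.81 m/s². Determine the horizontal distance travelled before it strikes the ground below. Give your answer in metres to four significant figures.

14.34 m

Horizontal component vₓ = 15.10 cos 33.6° = 12.58 m/s; vertical v_y0 = −8.356 m/s (downward).
The projectile lands when y = 15.9 + (−8.356) t − ½·9.81·t² = 0. Positive root: t = (−8.356 + √(8.356² + 2·9.81·15.9)) / 9.81 = (−8.356 + 19.54) / 9.81 = 1.140 s.
Horizontal distance: R = vₓ t = 12.58 × 1.140 = 14.34 m.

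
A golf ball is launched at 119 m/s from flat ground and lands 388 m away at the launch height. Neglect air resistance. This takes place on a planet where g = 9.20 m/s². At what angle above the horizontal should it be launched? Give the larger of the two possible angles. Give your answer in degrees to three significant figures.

R = v₀² sin 2θ / g gives sin 2θ = gR/v₀² = 9.20·388/119² = 0.2521.
2θ = 14.60° or 180° − 14.60° = 165.4°, so θ = 7.300° or 82.70°.
The larger angle is 82.70°.

82.7°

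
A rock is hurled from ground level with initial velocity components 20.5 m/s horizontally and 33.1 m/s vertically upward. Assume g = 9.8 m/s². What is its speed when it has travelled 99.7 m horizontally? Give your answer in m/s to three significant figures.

25.1 m/s

At x = 99.7 m, t = x/vₓ = 99.7/20.50 = 4.863 s.
Vertical velocity there: v_y = v_y0 − g t = 33.10 − 9.80 × 4.863 = −14.56 m/s.
Speed: √(vₓ² + v_y²) = √(20.50² + 14.56²) = 25.15 m/s.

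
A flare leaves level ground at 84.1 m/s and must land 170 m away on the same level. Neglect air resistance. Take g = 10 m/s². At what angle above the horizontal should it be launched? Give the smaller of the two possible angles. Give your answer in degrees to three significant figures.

From R = (v₀²/g) sin 2θ: sin 2θ = 10.0 × 170 / 7072.8 = 0.2404.
2θ = 13.91° or 180° − 13.91° = 166.1°, so θ = 6.954° or 83.05°.
The smaller angle is 6.954°.

6.95°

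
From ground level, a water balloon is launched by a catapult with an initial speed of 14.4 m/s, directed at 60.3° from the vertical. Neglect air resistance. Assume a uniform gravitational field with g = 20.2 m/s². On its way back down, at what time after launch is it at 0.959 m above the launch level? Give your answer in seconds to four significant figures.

Components: vₓ = 14.40 sin 60.3° = 12.51 m/s, v_y0 = 14.40 cos 60.3° = 7.135 m/s.
Set y = v_y0 t − ½ g t² = 0.959: 10.10 t² − 7.135 t + 0.959 = 0.
Quadratic formula: t = (7.135 ± √12.159) / 20.2 = (7.135 ± 3.487) / 20.2 → t = 0.1806 s or 0.5258 s.
The descending-branch root is 0.5258 s.

0.5258 s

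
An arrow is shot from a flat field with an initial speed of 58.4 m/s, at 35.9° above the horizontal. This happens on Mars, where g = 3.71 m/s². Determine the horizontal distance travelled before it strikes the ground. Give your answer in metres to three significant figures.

vₓ = 58.40 cos 35.9° = 47.31 m/s; v_y0 = 58.40 sin 35.9° = 34.24 m/s.
Time aloft: T = 2 v_y0 / g = 2 × 34.24 / 3.71 = 18.46 s.
Range: R = vₓ T = 47.31 × 18.46 = 873.3 m.

873 m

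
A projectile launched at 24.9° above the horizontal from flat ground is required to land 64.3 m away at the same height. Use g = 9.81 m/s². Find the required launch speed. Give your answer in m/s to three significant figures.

Level-ground range: R = v₀² sin(2θ)/g, so v₀ = √(gR / sin 2θ).
v₀ = √(9.81 × 64.3 / sin 49.80°) = √(630.8 / 0.7638) = √825.85 = 28.74 m/s.

28.7 m/s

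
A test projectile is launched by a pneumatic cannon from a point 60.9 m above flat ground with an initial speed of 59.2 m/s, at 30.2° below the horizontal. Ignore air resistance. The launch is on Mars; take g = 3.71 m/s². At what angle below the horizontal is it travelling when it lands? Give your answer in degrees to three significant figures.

Resolve: vₓ = 59.20 cos 30.2° = 51.17 m/s and v_y0 = −29.78 m/s (downward).
The projectile lands when y = 60.9 + (−29.78) t − ½·3.71·t² = 0. Positive root: t = (−29.78 + √(29.78² + 2·3.71·60.9)) / 3.71 = (−29.78 + 36.59) / 3.71 = 1.835 s.
At impact: v_y = v_y0 − g t = −36.59 m/s; vₓ = 51.17 m/s.
Angle below horizontal: arctan(|v_y|/vₓ) = arctan(36.59/51.17) = 35.57°.

35.6°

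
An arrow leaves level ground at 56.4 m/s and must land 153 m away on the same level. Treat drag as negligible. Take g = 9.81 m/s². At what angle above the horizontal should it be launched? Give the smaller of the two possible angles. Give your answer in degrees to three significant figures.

14.1°

R = v₀² sin 2θ / g gives sin 2θ = gR/v₀² = 9.81·153/56.4² = 0.4718.
2θ = 28.15° or 180° − 28.15° = 151.8°, so θ = 14.08° or 75.92°.
The smaller angle is 14.08°.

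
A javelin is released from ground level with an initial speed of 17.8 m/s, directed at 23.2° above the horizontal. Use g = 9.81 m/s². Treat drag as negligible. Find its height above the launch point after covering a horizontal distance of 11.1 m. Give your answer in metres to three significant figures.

Resolve: vₓ = 17.80 cos 23.2° = 16.36 m/s and v_y0 = 17.80 sin 23.2° = 7.012 m/s.
At x = 11.1 m, t = x/vₓ = 11.1/16.36 = 0.6785 s.
Height: y = v_y0 t − ½ g t² = 7.012 × 0.6785 − 4.905 × 0.6785² = 4.757 − 2.258 = 2.500 m.

2.50 m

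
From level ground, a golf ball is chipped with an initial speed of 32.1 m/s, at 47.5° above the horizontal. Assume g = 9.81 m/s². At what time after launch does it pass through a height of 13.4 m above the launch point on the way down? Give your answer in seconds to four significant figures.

vₓ = 32.10 cos 47.5° = 21.69 m/s; v_y0 = 32.10 sin 47.5° = 23.67 m/s.
Require v_y0 t − ½ g t² = 13.4, i.e. 4.905 t² − 23.67 t + 13.4 = 0.
t = [23.67 ± √(23.67² − 2·9.81·13.4)] / 9.81 = (23.67 ± 17.24) / 9.81, so t = 0.6552 s or t = 4.170 s.
The descending-branch root is 4.170 s.

4.170 s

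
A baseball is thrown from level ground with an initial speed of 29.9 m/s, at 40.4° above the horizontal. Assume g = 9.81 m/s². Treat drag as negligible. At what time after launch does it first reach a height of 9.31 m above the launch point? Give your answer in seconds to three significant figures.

Resolve: vₓ = 29.90 cos 40.4° = 22.77 m/s and v_y0 = 29.90 sin 40.4° = 19.38 m/s.
Set y = v_y0 t − ½ g t² = 9.31: 4.905 t² − 19.38 t + 9.31 = 0.
Quadratic formula: t = (19.38 ± √192.88) / 9.81 = (19.38 ± 13.89) / 9.81 → t = 0.5597 s or 3.391 s.
The first (ascending) time is 0.5597 s.

0.560 s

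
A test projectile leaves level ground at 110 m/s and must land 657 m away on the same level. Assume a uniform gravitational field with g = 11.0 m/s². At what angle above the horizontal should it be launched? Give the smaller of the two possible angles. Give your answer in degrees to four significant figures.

R = v₀² sin 2θ / g gives sin 2θ = gR/v₀² = 11.0·657/110² = 0.5973.
2θ = 36.67° or 180° − 36.67° = 143.3°, so θ = 18.34° or 71.66°.
The smaller angle is 18.34°.

18.34°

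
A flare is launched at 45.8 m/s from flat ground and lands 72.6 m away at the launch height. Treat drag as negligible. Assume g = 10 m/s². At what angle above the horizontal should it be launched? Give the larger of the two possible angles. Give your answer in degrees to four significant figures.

79.88°

R = v₀² sin 2θ / g gives sin 2θ = gR/v₀² = 10.0·72.6/45.8² = 0.3461.
2θ = 20.25° or 180° − 20.25° = 159.8°, so θ = 10.12° or 79.88°.
The larger angle is 79.88°.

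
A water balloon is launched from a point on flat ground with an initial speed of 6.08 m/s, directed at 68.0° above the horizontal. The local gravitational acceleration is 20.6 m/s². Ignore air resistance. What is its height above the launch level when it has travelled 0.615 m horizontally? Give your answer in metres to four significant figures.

Resolve: vₓ = 6.080 cos 68.0° = 2.278 m/s and v_y0 = 6.080 sin 68.0° = 5.637 m/s.
x = vₓ t ⇒ t = 0.615/2.278 = 0.2700 s.
Height: y = v_y0 t − ½ g t² = 5.637 × 0.2700 − 10.30 × 0.2700² = 1.522 − 0.7510 = 0.7712 m.

0.7712 m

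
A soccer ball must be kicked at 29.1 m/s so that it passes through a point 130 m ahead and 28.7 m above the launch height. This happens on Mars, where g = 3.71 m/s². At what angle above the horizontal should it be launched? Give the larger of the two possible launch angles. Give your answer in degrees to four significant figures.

70.97°

Trajectory: y = x tanθ − g x² (1 + tan²θ)/(2v₀²). With x = 130, y = 28.7, v₀ = 29.1, g = 3.71:
37.02 tan²θ − 130 tanθ + (65.72) = 0.
tanθ = [130 ± √(130² − 4 × 37.02 × (65.72))] / (2 × 37.02) = (130 ± 84.66) / 74.04, giving tanθ = 0.6123 or 2.899.
θ = 31.48° or 70.97°; the larger is 70.97°.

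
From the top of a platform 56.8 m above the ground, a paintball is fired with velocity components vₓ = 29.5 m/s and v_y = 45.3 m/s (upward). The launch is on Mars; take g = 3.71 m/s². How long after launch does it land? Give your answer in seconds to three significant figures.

25.6 s

Vertical motion (up positive, ground at y = 0): 1.855 t² − (45.30) t − 56.8 = 0, so t = (45.30 + √(45.30² + 2·3.71·56.8)) / 3.71 = (45.30 + 49.73) / 3.71 = 25.62 s.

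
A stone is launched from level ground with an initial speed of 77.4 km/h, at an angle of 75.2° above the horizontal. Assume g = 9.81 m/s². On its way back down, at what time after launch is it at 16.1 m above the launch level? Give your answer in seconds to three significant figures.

Convert: 77.4 km/h = 77.4/3.6 = 21.50 m/s.
Components: vₓ = 21.50 cos 75.2° = 5.492 m/s, v_y0 = 21.50 sin 75.2° = 20.79 m/s.
Require v_y0 t − ½ g t² = 16.1, i.e. 4.905 t² − 20.79 t + 16.1 = 0.
t = [20.79 ± √(20.79² − 2·9.81·16.1)] / 9.81 = (20.79 ± 10.78) / 9.81, so t = 1.020 s or t = 3.218 s.
The descending-branch root is 3.218 s.

3.22 s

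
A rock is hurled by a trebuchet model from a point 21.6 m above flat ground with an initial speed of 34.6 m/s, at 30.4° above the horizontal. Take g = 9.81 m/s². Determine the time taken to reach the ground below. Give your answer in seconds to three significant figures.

4.54 s

Components: vₓ = 34.60 cos 30.4° = 29.84 m/s, v_y0 = 34.60 sin 30.4° = 17.51 m/s.
Vertical motion (up positive, ground at y = 0): 4.905 t² − (17.51) t − 21.6 = 0, so t = (17.51 + √(17.51² + 2·9.81·21.6)) / 9.81 = (17.51 + 27.02) / 9.81 = 4.540 s.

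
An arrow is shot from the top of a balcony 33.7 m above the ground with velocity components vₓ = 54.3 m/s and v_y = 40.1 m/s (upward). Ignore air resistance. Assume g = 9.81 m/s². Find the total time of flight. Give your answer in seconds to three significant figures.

8.94 s

The projectile lands when y = 33.7 + (40.10) t − ½·9.81·t² = 0. Positive root: t = (40.10 + √(40.10² + 2·9.81·33.7)) / 9.81 = (40.10 + 47.64) / 9.81 = 8.944 s.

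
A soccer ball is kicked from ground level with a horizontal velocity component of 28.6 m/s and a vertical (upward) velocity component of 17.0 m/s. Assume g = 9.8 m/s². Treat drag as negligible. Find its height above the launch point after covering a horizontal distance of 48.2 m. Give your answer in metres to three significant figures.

14.7 m

Time to reach x = 48.2 m: t = x/vₓ = 48.2/28.60 = 1.685 s.
Height: y = v_y0 t − ½ g t² = 17.00 × 1.685 − 4.900 × 1.685² = 28.65 − 13.92 = 14.73 m.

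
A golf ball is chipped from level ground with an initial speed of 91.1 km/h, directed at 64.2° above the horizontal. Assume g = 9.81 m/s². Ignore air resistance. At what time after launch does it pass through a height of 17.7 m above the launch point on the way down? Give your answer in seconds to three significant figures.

3.66 s

Convert: 91.1 km/h = 91.1/3.6 = 25.31 m/s.
Resolve: vₓ = 25.31 cos 64.2° = 11.01 m/s and v_y0 = 25.31 sin 64.2° = 22.78 m/s.
Height y(t) = 22.78 t − 4.905 t² = 17.7 gives 4.905 t² − 22.78 t + 17.7 = 0.
Quadratic formula: t = (22.78 ± √171.79) / 9.81 = (22.78 ± 13.11) / 9.81 → t = 0.9863 s or 3.659 s.
The descending-branch root is 3.659 s.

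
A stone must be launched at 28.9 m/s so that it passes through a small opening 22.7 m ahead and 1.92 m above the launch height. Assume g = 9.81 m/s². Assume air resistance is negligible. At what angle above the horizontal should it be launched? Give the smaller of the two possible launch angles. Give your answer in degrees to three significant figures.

Trajectory: y = x tanθ − g x² (1 + tan²θ)/(2v₀²). With x = 22.7, y = 1.92, v₀ = 28.9, g = 9.81:
3.026 tan²θ − 22.7 tanθ + (4.946) = 0.
tanθ = [22.7 ± √(22.7² − 4 × 3.026 × (4.946))] / (2 × 3.026) = (22.7 ± 21.34) / 6.052, giving tanθ = 0.2246 or 7.277.
θ = 12.66° or 82.18°; the smaller is 12.66°.

12.7°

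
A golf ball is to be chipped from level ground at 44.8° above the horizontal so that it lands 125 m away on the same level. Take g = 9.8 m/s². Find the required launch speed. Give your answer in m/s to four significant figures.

35.00 m/s

From R = (v₀² / g) sin 2θ: v₀ = √(gR / sin 2θ).
v₀ = √(9.80 × 125 / sin 89.60°) = √(1225 / 1.0000) = √1225.0 = 35.00 m/s.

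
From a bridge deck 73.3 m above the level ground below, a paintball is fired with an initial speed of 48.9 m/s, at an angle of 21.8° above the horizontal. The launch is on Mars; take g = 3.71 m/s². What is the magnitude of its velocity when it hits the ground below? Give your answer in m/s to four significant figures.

54.18 m/s

Resolve: vₓ = 48.90 cos 21.8° = 45.40 m/s and v_y0 = 48.90 sin 21.8° = 18.16 m/s.
Vertical motion (up positive, ground at y = 0): 1.855 t² − (18.16) t − 73.3 = 0, so t = (18.16 + √(18.16² + 2·3.71·73.3)) / 3.71 = (18.16 + 29.56) / 3.71 = 12.86 s.
Vertical velocity at impact: v_y = v_y0 − g t = 18.16 − 3.71 × 12.86 = −29.56 m/s.
Speed: |v| = √(vₓ² + v_y²) = √(45.40² + 29.56²) = 54.18 m/s.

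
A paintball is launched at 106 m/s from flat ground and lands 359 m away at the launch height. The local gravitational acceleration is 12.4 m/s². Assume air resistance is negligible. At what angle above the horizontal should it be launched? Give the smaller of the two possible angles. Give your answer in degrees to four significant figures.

11.67°

From R = (v₀²/g) sin 2θ: sin 2θ = 12.4 × 359 / 11236 = 0.3962.
2θ = 23.34° or 180° − 23.34° = 156.7°, so θ = 11.67° or 78.33°.
The smaller angle is 11.67°.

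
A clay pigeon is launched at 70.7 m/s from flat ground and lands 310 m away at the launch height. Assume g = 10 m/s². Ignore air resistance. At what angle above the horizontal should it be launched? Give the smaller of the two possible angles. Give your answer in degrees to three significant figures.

19.2°

Level-ground range R = v₀² sin(2θ)/g ⇒ sin(2θ) = gR/v₀² = 10.0 × 310 / 70.7² = 0.6202.
2θ = 38.33° or 180° − 38.33° = 141.7°, so θ = 19.16° or 70.84°.
The smaller angle is 19.16°.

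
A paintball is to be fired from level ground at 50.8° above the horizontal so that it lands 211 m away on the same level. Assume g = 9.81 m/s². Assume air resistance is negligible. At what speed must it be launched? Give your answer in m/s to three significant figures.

46.0 m/s

From R = (v₀² / g) sin 2θ: v₀ = √(gR / sin 2θ).
v₀ = √(9.81 × 211 / sin 101.6°) = √(2070 / 0.9796) = √2113.1 = 45.97 m/s.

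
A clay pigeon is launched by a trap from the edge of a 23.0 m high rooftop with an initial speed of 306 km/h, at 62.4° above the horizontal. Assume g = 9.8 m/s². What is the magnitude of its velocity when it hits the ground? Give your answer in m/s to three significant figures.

87.6 m/s

Convert: 306 km/h = 306/3.6 = 85.00 m/s.
vₓ = 85.00 cos 62.4° = 39.38 m/s; v_y0 = 85.00 sin 62.4° = 75.33 m/s.
With up positive and y = 0 at the ground: y(t) = 23.0 + (75.33) t − 4.900 t². Setting y = 0 and taking the positive root: t = [75.33 + √(75.33² + 2·9.80·23.0)] / 9.80 = (75.33 + 78.26) / 9.80 = 15.67 s.
Vertical velocity at impact: v_y = v_y0 − g t = 75.33 − 9.80 × 15.67 = −78.26 m/s.
Speed: |v| = √(vₓ² + v_y²) = √(39.38² + 78.26²) = 87.61 m/s.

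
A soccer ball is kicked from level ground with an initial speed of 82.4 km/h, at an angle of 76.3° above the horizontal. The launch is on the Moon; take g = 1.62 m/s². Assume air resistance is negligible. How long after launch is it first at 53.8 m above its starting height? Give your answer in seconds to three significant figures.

Convert: 82.4 km/h = 82.4/3.6 = 22.89 m/s.
Horizontal component vₓ = 22.89 cos 76.3° = 5.421 m/s; vertical v_y0 = 22.89 sin 76.3° = 22.24 m/s.
Require v_y0 t − ½ g t² = 53.8, i.e. 0.8100 t² − 22.24 t + 53.8 = 0.
t = [22.24 ± √(22.24² − 2·1.62·53.8)] / 1.62 = (22.24 ± 17.89) / 1.62, so t = 2.681 s or t = 24.77 s.
The first (ascending) time is 2.681 s.

2.68 s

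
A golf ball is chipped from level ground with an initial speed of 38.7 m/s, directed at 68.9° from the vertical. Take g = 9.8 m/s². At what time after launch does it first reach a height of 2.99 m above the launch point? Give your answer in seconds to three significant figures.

Horizontal component vₓ = 38.70 sin 68.9° = 36.11 m/s; vertical v_y0 = 38.70 cos 68.9° = 13.93 m/s.
Require v_y0 t − ½ g t² = 2.99, i.e. 4.900 t² − 13.93 t + 2.99 = 0.
Quadratic formula: t = (13.93 ± √135.49) / 9.80 = (13.93 ± 11.64) / 9.80 → t = 0.2338 s or 2.609 s.
The first (ascending) time is 0.2338 s.

0.234 s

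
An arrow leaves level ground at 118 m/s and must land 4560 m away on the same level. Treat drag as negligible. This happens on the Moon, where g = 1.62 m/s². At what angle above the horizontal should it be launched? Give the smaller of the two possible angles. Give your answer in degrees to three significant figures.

16.0°

From R = (v₀²/g) sin 2θ: sin 2θ = 1.62 × 4560 / 13924 = 0.5305.
2θ = 32.04° or 180° − 32.04° = 148.0°, so θ = 16.02° or 73.98°.
The smaller angle is 16.02°.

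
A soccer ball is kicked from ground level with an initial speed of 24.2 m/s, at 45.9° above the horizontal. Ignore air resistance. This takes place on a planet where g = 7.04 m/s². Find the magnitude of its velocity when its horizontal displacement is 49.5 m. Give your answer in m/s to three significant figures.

17.2 m/s

Components: vₓ = 24.20 cos 45.9° = 16.84 m/s, v_y0 = 24.20 sin 45.9° = 17.38 m/s.
At x = 49.5 m, t = x/vₓ = 49.5/16.84 = 2.939 s.
Vertical velocity there: v_y = v_y0 − g t = 17.38 − 7.04 × 2.939 = −3.314 m/s.
Speed: √(vₓ² + v_y²) = √(16.84² + 3.314²) = 17.16 m/s.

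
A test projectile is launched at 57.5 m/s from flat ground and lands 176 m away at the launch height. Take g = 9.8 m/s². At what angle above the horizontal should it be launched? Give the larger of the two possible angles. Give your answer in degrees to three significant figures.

74.3°

R = v₀² sin 2θ / g gives sin 2θ = gR/v₀² = 9.80·176/57.5² = 0.5217.
2θ = 31.44° or 180° − 31.44° = 148.6°, so θ = 15.72° or 74.28°.
The larger angle is 74.28°.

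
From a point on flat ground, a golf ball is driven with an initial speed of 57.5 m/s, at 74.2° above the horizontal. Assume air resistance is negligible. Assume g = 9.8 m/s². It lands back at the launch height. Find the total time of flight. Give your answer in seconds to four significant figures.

Components: vₓ = 57.50 cos 74.2° = 15.66 m/s, v_y0 = 57.50 sin 74.2° = 55.33 m/s.
It returns to y = 0 when t = 2 v_y0 / g = 2(55.33)/9.80 = 11.29 s.

11.29 s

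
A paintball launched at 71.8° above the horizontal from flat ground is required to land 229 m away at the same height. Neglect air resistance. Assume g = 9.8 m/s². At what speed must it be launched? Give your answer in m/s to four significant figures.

61.50 m/s

Level-ground range: R = v₀² sin(2θ)/g, so v₀ = √(gR / sin 2θ).
v₀ = √(9.80 × 229 / sin 143.6°) = √(2244 / 0.5934) = √3781.8 = 61.50 m/s.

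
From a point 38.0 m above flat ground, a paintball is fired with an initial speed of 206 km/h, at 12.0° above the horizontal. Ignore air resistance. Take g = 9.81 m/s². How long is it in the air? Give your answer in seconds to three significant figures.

Convert: 206 km/h = 206/3.6 = 57.22 m/s.
Horizontal component vₓ = 57.22 cos 12.0° = 55.97 m/s; vertical v_y0 = 57.22 sin 12.0° = 11.90 m/s.
With up positive and y = 0 at the ground: y(t) = 38.0 + (11.90) t − 4.905 t². Setting y = 0 and taking the positive root: t = [11.90 + √(11.90² + 2·9.81·38.0)] / 9.81 = (11.90 + 29.78) / 9.81 = 4.249 s.

4.25 s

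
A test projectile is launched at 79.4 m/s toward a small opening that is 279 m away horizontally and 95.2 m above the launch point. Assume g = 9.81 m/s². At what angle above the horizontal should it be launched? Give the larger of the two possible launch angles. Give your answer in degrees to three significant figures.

75.8°

Trajectory: y = x tanθ − g x² (1 + tan²θ)/(2v₀²). With x = 279, y = 95.2, v₀ = 79.4, g = 9.81:
60.56 tan²θ − 279 tanθ + (155.8) = 0.
tanθ = [279 ± √(279² − 4 × 60.56 × (155.8))] / (2 × 60.56) = (279 ± 200.3) / 121.1, giving tanθ = 0.6500 or 3.957.
θ = 33.02° or 75.82°; the larger is 75.82°.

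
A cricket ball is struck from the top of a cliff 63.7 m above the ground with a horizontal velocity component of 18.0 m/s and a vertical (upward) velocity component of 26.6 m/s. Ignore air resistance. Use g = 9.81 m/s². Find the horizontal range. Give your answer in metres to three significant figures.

With up positive and y = 0 at the ground: y(t) = 63.7 + (26.60) t − 4.905 t². Setting y = 0 and taking the positive root: t = [26.60 + √(26.60² + 2·9.81·63.7)] / 9.81 = (26.60 + 44.24) / 9.81 = 7.221 s.
Horizontal distance: R = vₓ t = 18.00 × 7.221 = 130.0 m.

130 m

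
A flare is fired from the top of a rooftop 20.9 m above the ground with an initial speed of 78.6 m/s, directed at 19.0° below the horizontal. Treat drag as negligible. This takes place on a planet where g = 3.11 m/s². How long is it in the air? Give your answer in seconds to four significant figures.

0.7798 s

vₓ = 78.60 cos 19.0° = 74.32 m/s; v_y0 = −25.59 m/s (downward).
Vertical motion (up positive, ground at y = 0): 1.555 t² − (−25.59) t − 20.9 = 0, so t = (−25.59 + √(25.59² + 2·3.11·20.9)) / 3.11 = (−25.59 + 28.01) / 3.11 = 0.7798 s.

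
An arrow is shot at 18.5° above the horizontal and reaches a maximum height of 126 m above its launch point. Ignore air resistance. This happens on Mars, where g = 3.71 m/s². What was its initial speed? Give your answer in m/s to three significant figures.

96.4 m/s

At the peak v_y = 0, so v_y0 = √(2gH) = √(2 × 3.71 × 126) = 30.58 m/s.
v_y0 = v₀ sin θ ⇒ v₀ = 30.58 / sin 18.5° = 96.36 m/s.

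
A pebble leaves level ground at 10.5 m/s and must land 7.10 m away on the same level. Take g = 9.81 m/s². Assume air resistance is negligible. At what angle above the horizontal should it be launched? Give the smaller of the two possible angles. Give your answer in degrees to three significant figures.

19.6°

Level-ground range R = v₀² sin(2θ)/g ⇒ sin(2θ) = gR/v₀² = 9.81 × 7.10 / 10.5² = 0.6318.
2θ = 39.18° or 180° − 39.18° = 140.8°, so θ = 19.59° or 70.41°.
The smaller angle is 19.59°.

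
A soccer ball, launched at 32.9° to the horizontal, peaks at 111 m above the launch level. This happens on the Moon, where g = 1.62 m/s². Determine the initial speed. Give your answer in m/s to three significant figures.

34.9 m/s

At the peak v_y = 0, so v_y0 = √(2gH) = √(2 × 1.62 × 111) = 18.96 m/s.
v_y0 = v₀ sin θ ⇒ v₀ = 18.96 / sin 32.9° = 34.91 m/s.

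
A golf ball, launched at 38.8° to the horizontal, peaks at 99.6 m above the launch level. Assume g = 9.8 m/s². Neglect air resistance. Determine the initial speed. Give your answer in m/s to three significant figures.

70.5 m/s

At the peak v_y = 0, so v_y0 = √(2gH) = √(2 × 9.80 × 99.6) = 44.18 m/s.
v_y0 = v₀ sin θ ⇒ v₀ = 44.18 / sin 38.8° = 70.51 m/s.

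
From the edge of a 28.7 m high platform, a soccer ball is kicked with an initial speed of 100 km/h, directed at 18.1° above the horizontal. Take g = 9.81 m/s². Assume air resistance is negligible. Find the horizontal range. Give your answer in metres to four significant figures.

Convert: 100 km/h = 100/3.6 = 27.78 m/s.
Horizontal component vₓ = 27.78 cos 18.1° = 26.40 m/s; vertical v_y0 = 27.78 sin 18.1° = 8.630 m/s.
With up positive and y = 0 at the ground: y(t) = 28.7 + (8.630) t − 4.905 t². Setting y = 0 and taking the positive root: t = [8.630 + √(8.630² + 2·9.81·28.7)] / 9.81 = (8.630 + 25.25) / 9.81 = 3.454 s.
Horizontal distance: R = vₓ t = 26.40 × 3.454 = 91.19 m.

91.19 m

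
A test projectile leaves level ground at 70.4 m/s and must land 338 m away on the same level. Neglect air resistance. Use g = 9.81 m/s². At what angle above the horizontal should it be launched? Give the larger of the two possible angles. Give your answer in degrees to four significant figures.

69.00°

R = v₀² sin 2θ / g gives sin 2θ = gR/v₀² = 9.81·338/70.4² = 0.6690.
2θ = 41.99° or 180° − 41.99° = 138.0°, so θ = 21.00° or 69.00°.
The larger angle is 69.00°.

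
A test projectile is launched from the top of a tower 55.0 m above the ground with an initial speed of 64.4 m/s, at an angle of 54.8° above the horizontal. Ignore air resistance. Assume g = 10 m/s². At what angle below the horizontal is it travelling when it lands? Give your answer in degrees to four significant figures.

59.17°

Components: vₓ = 64.40 cos 54.8° = 37.12 m/s, v_y0 = 64.40 sin 54.8° = 52.62 m/s.
The projectile lands when y = 55.0 + (52.62) t − ½·10.0·t² = 0. Positive root: t = (52.62 + √(52.62² + 2·10.0·55.0)) / 10.0 = (52.62 + 62.20) / 10.0 = 11.48 s.
At impact: v_y = v_y0 − g t = −62.20 m/s; vₓ = 37.12 m/s.
Angle below horizontal: arctan(|v_y|/vₓ) = arctan(62.20/37.12) = 59.17°.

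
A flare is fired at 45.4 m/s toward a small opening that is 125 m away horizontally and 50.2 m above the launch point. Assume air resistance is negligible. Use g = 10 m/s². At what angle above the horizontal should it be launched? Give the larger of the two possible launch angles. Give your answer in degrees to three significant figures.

Trajectory: y = x tanθ − g x² (1 + tan²θ)/(2v₀²). With x = 125, y = 50.2, v₀ = 45.4, g = 10.0:
37.90 tan²θ − 125 tanθ + (88.10) = 0.
tanθ = [125 ± √(125² − 4 × 37.90 × (88.10))] / (2 × 37.90) = (125 ± 47.62) / 75.81, giving tanθ = 1.021 or 2.277.
θ = 45.59° or 66.29°; the larger is 66.29°.

66.3°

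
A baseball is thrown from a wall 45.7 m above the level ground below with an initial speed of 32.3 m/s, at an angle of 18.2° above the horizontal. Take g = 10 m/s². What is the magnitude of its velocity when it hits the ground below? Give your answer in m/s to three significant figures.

44.2 m/s

Resolve: vₓ = 32.30 cos 18.2° = 30.68 m/s and v_y0 = 32.30 sin 18.2° = 10.09 m/s.
With up positive and y = 0 at the ground: y(t) = 45.7 + (10.09) t − 5.000 t². Setting y = 0 and taking the positive root: t = [10.09 + √(10.09² + 2·10.0·45.7)] / 10.0 = (10.09 + 31.87) / 10.0 = 4.196 s.
Vertical velocity at impact: v_y = v_y0 − g t = 10.09 − 10.0 × 4.196 = −31.87 m/s.
Speed: |v| = √(vₓ² + v_y²) = √(30.68² + 31.87²) = 44.24 m/s.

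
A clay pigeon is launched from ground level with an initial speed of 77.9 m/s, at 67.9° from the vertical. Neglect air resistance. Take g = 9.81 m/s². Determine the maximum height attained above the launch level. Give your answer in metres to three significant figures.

Resolve: vₓ = 77.90 sin 67.9° = 72.18 m/s and v_y0 = 77.90 cos 67.9° = 29.31 m/s.
Maximum height: H = v_y0² / (2g) = 29.31² / (2 × 9.81) = 43.78 m.

43.8 m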